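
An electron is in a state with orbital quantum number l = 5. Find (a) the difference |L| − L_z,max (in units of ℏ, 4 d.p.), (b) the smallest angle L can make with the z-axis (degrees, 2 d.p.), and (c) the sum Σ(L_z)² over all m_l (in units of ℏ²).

|L| − L_z,max = (√30 − 5)ℏ ≈ 0.4772ℏ.
cos θ_min = 5/√30, so θ_min ≈ 24.09°.
Σ m_l² = 110, so Σ(L_z)² = 110 ℏ².

|L|−L_z,max ≈ 0.4772ℏ; θ_min ≈ 24.09°; Σ(L_z)² = 110 ℏ²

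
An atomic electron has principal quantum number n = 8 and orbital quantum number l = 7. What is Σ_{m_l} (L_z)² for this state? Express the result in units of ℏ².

Σ(L_z)² = 280 ℏ²

m_l ∈ {-7, -6, -5, -4, -3, -2, -1, 0, 1, 2, 3, 4, 5, 6, 7}.
Summing m² from −7 to 7: Σ m_l² = 280.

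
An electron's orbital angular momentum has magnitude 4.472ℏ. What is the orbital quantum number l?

(|L|/ℏ)² = l(l+1) = 20.
The positive root is l = 4.

l = 4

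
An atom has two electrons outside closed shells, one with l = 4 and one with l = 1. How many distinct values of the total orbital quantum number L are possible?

3

L runs from |4 − 1| = 3 to 4 + 1 = 5.
So L can be 3, 4, 5.
That is 3 values.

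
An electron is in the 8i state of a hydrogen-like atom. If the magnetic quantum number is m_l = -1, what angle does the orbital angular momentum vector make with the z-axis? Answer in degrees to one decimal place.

For 8i, l = 6.
|L| = ℏ√(l(l+1)) = √42 ℏ.
L_z = m_l ℏ = −1ℏ.
cos θ = L_z/|L| = -1/√42, so θ ≈ 98.9°.

θ ≈ 98.9°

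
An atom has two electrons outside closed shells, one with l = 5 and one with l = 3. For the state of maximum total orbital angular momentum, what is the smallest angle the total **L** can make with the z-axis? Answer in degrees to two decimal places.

The total orbital quantum number L ranges from |l₁ − l₂| to l₁ + l₂ in integer steps.
L ∈ {2, 3, 4, 5, 6, 7, 8}.
The maximum is L = 8, with |L_tot| = ℏ√(8·9) = 6√2 ℏ.
The minimum angle with z is arccos(8/√72) ≈ 19.47°.

θ_min ≈ 19.47°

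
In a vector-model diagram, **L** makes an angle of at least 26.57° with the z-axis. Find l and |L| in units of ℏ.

l = 4, |L| = 2√5 ℏ ≈ 4.472ℏ

cos θ_min = l/√(l(l+1)) = √(l/(l+1)), so l/(l+1) = cos²(26.57°) = 0.7999.
Thus l = 0.7999/(1 − 0.7999) ≈ 4.
Then |L| = ℏ√(4·5) = 2√5 ℏ.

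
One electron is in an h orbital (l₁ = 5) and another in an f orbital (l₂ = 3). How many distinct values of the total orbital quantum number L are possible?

7

By the triangle rule, |l₁ − l₂| ≤ L ≤ l₁ + l₂.
L ∈ {2, 3, 4, 5, 6, 7, 8}.
That is 7 values.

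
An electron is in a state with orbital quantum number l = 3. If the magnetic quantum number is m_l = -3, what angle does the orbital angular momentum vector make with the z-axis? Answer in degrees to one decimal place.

|L| = √(l(l+1)) ℏ = 2√3 ℏ.
L_z = m_l ℏ = −3ℏ.
cos θ = L_z/|L| = -3/√12, so θ ≈ 150.0°.

θ ≈ 150.0°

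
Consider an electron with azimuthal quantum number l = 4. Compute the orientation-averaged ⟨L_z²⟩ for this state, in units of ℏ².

⟨L_z²⟩ = 6.667 ℏ²

m_l ∈ {-4, -3, -2, -1, 0, 1, 2, 3, 4}.
Average of L_z² over 9 states: 60/9 ℏ² = 6.667 ℏ².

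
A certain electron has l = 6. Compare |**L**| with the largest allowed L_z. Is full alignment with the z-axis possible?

|L| = √42 ℏ ≈ 6.4807ℏ, while L_z,max = lℏ = 6ℏ.
Since |L| > L_z,max, the vector can never point exactly along z; the closest it comes is θ_min = arccos(6/√42) ≈ 22.2°.

No: L_z,max = 6ℏ < |L| = √42 ℏ ≈ 6.481ℏ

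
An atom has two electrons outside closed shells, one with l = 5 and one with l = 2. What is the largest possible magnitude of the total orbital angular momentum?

|L_tot|_max = 2√14 ℏ ≈ 7.483ℏ

L runs from |5 − 2| = 3 to 5 + 2 = 7.
So L can be 3, 4, 5, 6, 7.
The largest magnitude corresponds to L = 7: |L_tot| = ℏ√(7·8) = 2√14 ℏ.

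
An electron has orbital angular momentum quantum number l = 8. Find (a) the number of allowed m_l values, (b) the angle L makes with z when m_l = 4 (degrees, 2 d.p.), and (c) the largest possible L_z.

There are 2l+1 = 17 values of m_l.
For m_l = 4: cos θ = 4/√72, θ ≈ 61.87°.
L_z,max = lℏ = 8ℏ.

17 values; θ(m_l=4) ≈ 61.87°; L_z,max = 8ℏ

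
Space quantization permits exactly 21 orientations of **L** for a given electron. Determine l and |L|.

2l + 1 = 21 ⇒ l = 10.
Then |L| = √(l(l+1)) ℏ = √110 ℏ.

l = 10, |L| = √110 ℏ ≈ 10.488ℏ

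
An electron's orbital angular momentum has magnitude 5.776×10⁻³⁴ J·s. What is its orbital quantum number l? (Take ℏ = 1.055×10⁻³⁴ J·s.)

l = 5

|L|/ℏ = (5.776×10⁻³⁴)/(1.055×10⁻³⁴) ≈ 5.475.
Set l(l+1) = 29.97; the integer solution is l = 5.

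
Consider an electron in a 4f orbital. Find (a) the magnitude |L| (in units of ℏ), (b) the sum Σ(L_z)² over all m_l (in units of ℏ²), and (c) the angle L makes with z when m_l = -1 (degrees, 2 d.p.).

|L| = 2√3 ℏ ≈ 3.464ℏ; Σ(L_z)² = 28 ℏ²; θ(m_l=-1) ≈ 106.78°

4f means n = 4, l = 3.
|L| = ℏ√(3·4) = 2√3 ℏ ≈ 3.464ℏ.
Σ m_l² = 28, so Σ(L_z)² = 28 ℏ².
For m_l = -1: cos θ = -1/√12, θ ≈ 106.78°.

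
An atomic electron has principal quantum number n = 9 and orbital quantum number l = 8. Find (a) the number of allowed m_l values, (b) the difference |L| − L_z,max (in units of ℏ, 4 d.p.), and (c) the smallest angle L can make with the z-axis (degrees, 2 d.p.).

There are 2l+1 = 17 values of m_l.
|L| − L_z,max = (6√2 − 8)ℏ ≈ 0.4853ℏ.
cos θ_min = 8/√72, so θ_min ≈ 19.47°.

17 values; |L|−L_z,max ≈ 0.4853ℏ; θ_min ≈ 19.47°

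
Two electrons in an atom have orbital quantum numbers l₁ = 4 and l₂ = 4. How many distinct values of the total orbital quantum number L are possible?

L runs from |4 − 4| = 0 to 4 + 4 = 8.
Allowed values: L = 0, 1, 2, 3, 4, 5, 6, 7, 8.
That is 9 values.

9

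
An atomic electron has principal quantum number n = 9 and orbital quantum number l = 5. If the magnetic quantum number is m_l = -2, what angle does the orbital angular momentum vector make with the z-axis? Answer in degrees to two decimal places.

|L| = √(l(l+1)) ℏ = √30 ℏ.
L_z = m_l ℏ = −2ℏ.
cos θ = L_z/|L| = -2/√30, so θ ≈ 111.42°.

θ ≈ 111.42°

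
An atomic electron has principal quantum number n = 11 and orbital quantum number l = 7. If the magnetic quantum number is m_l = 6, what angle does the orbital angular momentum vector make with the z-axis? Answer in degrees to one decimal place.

|L| = ℏ√(l(l+1)) = 2√14 ℏ.
L_z = m_l ℏ = 6ℏ.
cos θ = L_z/|L| = 6/√56, so θ ≈ 36.7°.

θ ≈ 36.7°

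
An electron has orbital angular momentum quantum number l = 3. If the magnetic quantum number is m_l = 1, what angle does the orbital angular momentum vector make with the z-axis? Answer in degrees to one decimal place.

|L|² = l(l+1)ℏ² = 12ℏ², so |L| = 2√3 ℏ.
L_z = m_l ℏ = 1ℏ.
cos θ = L_z/|L| = 1/√12, so θ ≈ 73.2°.

θ ≈ 73.2°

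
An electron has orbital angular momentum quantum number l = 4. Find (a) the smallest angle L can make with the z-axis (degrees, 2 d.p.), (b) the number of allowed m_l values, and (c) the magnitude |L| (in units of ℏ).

θ_min ≈ 26.57°; 9 values; |L| = 2√5 ℏ ≈ 4.472ℏ

cos θ_min = 4/√20, so θ_min ≈ 26.57°.
There are 2l+1 = 9 values of m_l.
|L| = ℏ√(4·5) = 2√5 ℏ ≈ 4.472ℏ.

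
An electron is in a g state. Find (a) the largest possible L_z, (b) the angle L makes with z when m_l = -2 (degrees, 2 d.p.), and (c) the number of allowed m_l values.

L_z,max = 4ℏ; θ(m_l=-2) ≈ 116.57°; 9 values

The letter g corresponds to l = 4.
L_z,max = lℏ = 4ℏ.
For m_l = -2: cos θ = -2/√20, θ ≈ 116.57°.
There are 2l+1 = 9 values of m_l.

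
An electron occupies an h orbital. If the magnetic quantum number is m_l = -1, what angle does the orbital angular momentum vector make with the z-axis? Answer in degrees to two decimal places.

An h state has l = 5.
|L| = √(l(l+1)) ℏ = √30 ℏ.
L_z = m_l ℏ = −1ℏ.
cos θ = L_z/|L| = -1/√30, so θ ≈ 100.52°.

θ ≈ 100.52°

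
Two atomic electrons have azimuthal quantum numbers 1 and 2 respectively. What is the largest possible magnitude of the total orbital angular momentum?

|L_tot|_max = 2√3 ℏ ≈ 3.464ℏ

Angular momentum addition gives L = |l₁ − l₂|, …, l₁ + l₂.
L ∈ {1, 2, 3}.
The largest magnitude corresponds to L = 3: |L_tot| = ℏ√(3·4) = 2√3 ℏ.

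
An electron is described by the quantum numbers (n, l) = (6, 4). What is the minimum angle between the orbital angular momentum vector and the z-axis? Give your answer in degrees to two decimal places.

|L|² = l(l+1)ℏ² = 20ℏ², so |L| = 2√5 ℏ.
The smallest angle corresponds to the largest L_z, i.e. m_l = l = 4, giving L_z = 4ℏ.
cos θ_min = 4/√20, so θ_min ≈ 26.57°.

θ_min ≈ 26.57°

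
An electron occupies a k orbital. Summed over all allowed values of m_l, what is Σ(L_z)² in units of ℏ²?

Σ(L_z)² = 280 ℏ²

A k state has l = 7.
The allowed m_l values are -7, -6, -5, -4, -3, -2, -1, 0, 1, 2, 3, 4, 5, 6, 7.
Σ m_l² = 2·(1 + 4 + 9 + 16 + 25 + 36 + 49) = 280.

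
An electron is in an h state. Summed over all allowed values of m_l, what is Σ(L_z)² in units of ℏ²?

For an h orbital, l = 5.
m_l runs from −5 to 5, i.e. {-5, -4, -3, -2, -1, 0, 1, 2, 3, 4, 5}.
Σ m_l² = l(l+1)(2l+1)/3 = 5·6·11/3 = 110.

Σ(L_z)² = 110 ℏ²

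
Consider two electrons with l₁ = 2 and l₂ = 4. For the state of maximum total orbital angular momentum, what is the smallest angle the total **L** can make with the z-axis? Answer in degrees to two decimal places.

θ_min ≈ 22.21°

L runs from |2 − 4| = 2 to 2 + 4 = 6.
Allowed values: L = 2, 3, 4, 5, 6.
The maximum is L = 6, with |L_tot| = ℏ√(6·7) = √42 ℏ.
The minimum angle with z is arccos(6/√42) ≈ 22.21°.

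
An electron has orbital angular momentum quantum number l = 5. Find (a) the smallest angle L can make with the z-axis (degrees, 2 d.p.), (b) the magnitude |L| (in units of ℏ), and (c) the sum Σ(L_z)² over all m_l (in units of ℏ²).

θ_min ≈ 24.09°; |L| = √30 ℏ ≈ 5.477ℏ; Σ(L_z)² = 110 ℏ²

cos θ_min = 5/√30, so θ_min ≈ 24.09°.
|L| = ℏ√(5·6) = √30 ℏ ≈ 5.477ℏ.
Σ m_l² = 110, so Σ(L_z)² = 110 ℏ².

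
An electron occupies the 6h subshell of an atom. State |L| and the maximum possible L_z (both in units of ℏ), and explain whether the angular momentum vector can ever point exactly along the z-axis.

The 6h subshell has l = 5.
|L| = √30 ℏ ≈ 5.4772ℏ, while L_z,max = lℏ = 5ℏ.
Since |L| > L_z,max, the vector can never point exactly along z; the closest it comes is θ_min = arccos(5/√30) ≈ 24.1°.

No: L_z,max = 5ℏ < |L| = √30 ℏ ≈ 5.477ℏ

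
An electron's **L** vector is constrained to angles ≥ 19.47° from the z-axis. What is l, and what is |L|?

l = 8, |L| = 6√2 ℏ ≈ 8.485ℏ

cos θ_min = l/√(l(l+1)) = √(l/(l+1)), so l/(l+1) = cos²(19.47°) = 0.8889.
l = cos²θ/sin²θ ≈ 8.
Then |L| = ℏ√(8·9) = 6√2 ℏ.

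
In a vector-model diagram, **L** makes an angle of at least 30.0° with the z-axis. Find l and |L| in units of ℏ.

l = 3, |L| = 2√3 ℏ ≈ 3.464ℏ

cos θ_min = l/√(l(l+1)) = √(l/(l+1)), so l/(l+1) = cos²(30.0°) = 0.7500.
Thus l = 0.7500/(1 − 0.7500) ≈ 3.
Then |L| = ℏ√(3·4) = 2√3 ℏ.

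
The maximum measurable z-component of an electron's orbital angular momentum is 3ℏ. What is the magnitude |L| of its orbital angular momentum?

L_z,max = lℏ, so l = 3.
|L| = ℏ√(l(l+1)) = 2√3 ℏ.

|L| = 2√3 ℏ ≈ 3.464ℏ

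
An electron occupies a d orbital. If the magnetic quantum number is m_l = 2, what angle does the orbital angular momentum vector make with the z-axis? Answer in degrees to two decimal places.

A d state has l = 2.
|L| = √(l(l+1)) ℏ = √6 ℏ.
L_z = m_l ℏ = 2ℏ.
cos θ = L_z/|L| = 2/√6, so θ ≈ 35.26°.

θ ≈ 35.26°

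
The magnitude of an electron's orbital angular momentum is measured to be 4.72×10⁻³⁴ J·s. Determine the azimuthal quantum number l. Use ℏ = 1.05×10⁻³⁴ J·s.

l = 4

|L|/ℏ = (4.72×10⁻³⁴)/(1.05×10⁻³⁴) ≈ 4.495.
(|L|/ℏ)² = l(l+1) ≈ 20.21 ⇒ l = 4.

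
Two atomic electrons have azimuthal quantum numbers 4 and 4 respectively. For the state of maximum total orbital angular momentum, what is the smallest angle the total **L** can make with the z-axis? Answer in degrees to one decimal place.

L runs from |4 − 4| = 0 to 4 + 4 = 8.
So L can be 0, 1, 2, 3, 4, 5, 6, 7, 8.
The maximum is L = 8, with |L_tot| = ℏ√(8·9) = 6√2 ℏ.
The minimum angle with z is arccos(8/√72) ≈ 19.5°.

θ_min ≈ 19.5°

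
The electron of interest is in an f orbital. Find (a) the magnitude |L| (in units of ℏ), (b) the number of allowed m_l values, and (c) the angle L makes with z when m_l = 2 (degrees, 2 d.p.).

|L| = 2√3 ℏ ≈ 3.464ℏ; 7 values; θ(m_l=2) ≈ 54.74°

An f state has l = 3.
|L| = ℏ√(3·4) = 2√3 ℏ ≈ 3.464ℏ.
There are 2l+1 = 7 values of m_l.
For m_l = 2: cos θ = 2/√12, θ ≈ 54.74°.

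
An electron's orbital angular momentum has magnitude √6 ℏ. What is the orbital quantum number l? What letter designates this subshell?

l = 2 (d orbital)

Since |L|² = l(l+1)ℏ², l(l+1) = 6.
l² + l − 6 = 0 ⇒ l = 2.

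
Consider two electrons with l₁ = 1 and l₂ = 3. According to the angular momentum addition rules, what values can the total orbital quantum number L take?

Angular momentum addition gives L = |l₁ − l₂|, …, l₁ + l₂.
So L can be 2, 3, 4.

L = 2, 3, 4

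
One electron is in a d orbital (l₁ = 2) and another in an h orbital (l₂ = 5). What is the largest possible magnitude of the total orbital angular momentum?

L runs from |2 − 5| = 3 to 2 + 5 = 7.
L ∈ {3, 4, 5, 6, 7}.
The largest magnitude corresponds to L = 7: |L_tot| = ℏ√(7·8) = 2√14 ℏ.

|L_tot|_max = 2√14 ℏ ≈ 7.483ℏ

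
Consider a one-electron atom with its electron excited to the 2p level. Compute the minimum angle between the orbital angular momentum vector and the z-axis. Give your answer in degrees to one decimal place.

θ_min ≈ 45.0°

The 2p level has l = 1.
|L| = √(l(l+1)) ℏ = √2 ℏ.
The smallest angle corresponds to the largest L_z, i.e. m_l = l = 1, giving L_z = 1ℏ.
cos θ_min = 1/√2, so θ_min ≈ 45.0°.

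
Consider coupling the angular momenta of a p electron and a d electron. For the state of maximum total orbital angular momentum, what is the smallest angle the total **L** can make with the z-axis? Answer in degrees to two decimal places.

θ_min ≈ 30.00°

Angular momentum addition gives L = |l₁ − l₂|, …, l₁ + l₂.
Allowed values: L = 1, 2, 3.
The maximum is L = 3, with |L_tot| = ℏ√(3·4) = 2√3 ℏ.
The minimum angle with z is arccos(3/√12) ≈ 30.00°.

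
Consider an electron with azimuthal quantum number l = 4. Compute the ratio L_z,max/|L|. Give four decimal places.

|L| = 2√5 ℏ ≈ 4.4721ℏ, while L_z,max = lℏ = 4ℏ.
L_z,max/|L| = 4/√20 = 0.8944.

L_z,max/|L| = 0.8944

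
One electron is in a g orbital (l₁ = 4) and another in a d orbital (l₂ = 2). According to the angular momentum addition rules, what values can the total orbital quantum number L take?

L = 2, 3, 4, 5, 6

Angular momentum addition gives L = |l₁ − l₂|, …, l₁ + l₂.
Allowed values: L = 2, 3, 4, 5, 6.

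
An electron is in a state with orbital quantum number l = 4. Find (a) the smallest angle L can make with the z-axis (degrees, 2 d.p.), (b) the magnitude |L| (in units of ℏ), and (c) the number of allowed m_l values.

cos θ_min = 4/√20, so θ_min ≈ 26.57°.
|L| = ℏ√(4·5) = 2√5 ℏ ≈ 4.472ℏ.
There are 2l+1 = 9 values of m_l.

θ_min ≈ 26.57°; |L| = 2√5 ℏ ≈ 4.472ℏ; 9 values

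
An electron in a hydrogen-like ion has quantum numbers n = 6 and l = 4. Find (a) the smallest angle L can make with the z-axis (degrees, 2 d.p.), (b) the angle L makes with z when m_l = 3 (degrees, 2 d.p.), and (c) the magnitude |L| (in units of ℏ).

cos θ_min = 4/√20, so θ_min ≈ 26.57°.
For m_l = 3: cos θ = 3/√20, θ ≈ 47.87°.
|L| = ℏ√(4·5) = 2√5 ℏ ≈ 4.472ℏ.

θ_min ≈ 26.57°; θ(m_l=3) ≈ 47.87°; |L| = 2√5 ℏ ≈ 4.472ℏ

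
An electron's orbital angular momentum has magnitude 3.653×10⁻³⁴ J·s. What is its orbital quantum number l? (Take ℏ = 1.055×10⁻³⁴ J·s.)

Dividing by ℏ: |L|/ℏ ≈ 3.463.
Set l(l+1) = 11.99; the integer solution is l = 3.

l = 3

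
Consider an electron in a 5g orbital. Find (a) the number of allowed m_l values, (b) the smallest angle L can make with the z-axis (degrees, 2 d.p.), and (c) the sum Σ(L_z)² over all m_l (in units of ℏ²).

9 values; θ_min ≈ 26.57°; Σ(L_z)² = 60 ℏ²

5g means n = 5, l = 4.
There are 2l+1 = 9 values of m_l.
cos θ_min = 4/√20, so θ_min ≈ 26.57°.
Σ m_l² = 60, so Σ(L_z)² = 60 ℏ².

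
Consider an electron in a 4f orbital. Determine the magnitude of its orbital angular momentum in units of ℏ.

The 4f subshell has l = 3.
|L| = ℏ√(l(l+1)) = ℏ√(3·4) = 2√3 ℏ

|L| = 2√3 ℏ ≈ 3.464ℏ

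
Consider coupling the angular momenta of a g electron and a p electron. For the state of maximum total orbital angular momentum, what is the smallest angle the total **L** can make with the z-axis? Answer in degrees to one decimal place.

Angular momentum addition gives L = |l₁ − l₂|, …, l₁ + l₂.
L ∈ {3, 4, 5}.
The maximum is L = 5, with |L_tot| = ℏ√(5·6) = √30 ℏ.
The minimum angle with z is arccos(5/√30) ≈ 24.1°.

θ_min ≈ 24.1°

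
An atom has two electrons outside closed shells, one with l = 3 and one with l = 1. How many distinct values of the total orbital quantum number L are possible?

3

By the triangle rule, |l₁ − l₂| ≤ L ≤ l₁ + l₂.
So L can be 2, 3, 4.
That is 3 values.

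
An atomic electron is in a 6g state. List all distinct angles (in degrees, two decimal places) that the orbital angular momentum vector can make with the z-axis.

The 6g subshell has l = 4.
|L| = ℏ√(l(l+1)) = 2√5 ℏ.
cos θ = m_l/√20 for each m_l ∈ {-4, -3, -2, -1, 0, 1, 2, 3, 4}.

θ ∈ {26.57°, 47.87°, 63.43°, 77.08°, 90.00°, 102.92°, 116.57°, 132.13°, 153.43°}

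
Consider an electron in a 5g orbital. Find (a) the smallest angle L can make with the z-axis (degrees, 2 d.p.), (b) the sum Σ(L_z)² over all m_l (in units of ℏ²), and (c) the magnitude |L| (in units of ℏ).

θ_min ≈ 26.57°; Σ(L_z)² = 60 ℏ²; |L| = 2√5 ℏ ≈ 4.472ℏ

The 5g subshell has l = 4.
cos θ_min = 4/√20, so θ_min ≈ 26.57°.
Σ m_l² = 60, so Σ(L_z)² = 60 ℏ².
|L| = ℏ√(4·5) = 2√5 ℏ ≈ 4.472ℏ.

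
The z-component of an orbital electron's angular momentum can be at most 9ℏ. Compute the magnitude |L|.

Since max m_l = l, l = 9.
Then |L| = ℏ√(9·10) = 3√10 ℏ.

|L| = 3√10 ℏ ≈ 9.487ℏ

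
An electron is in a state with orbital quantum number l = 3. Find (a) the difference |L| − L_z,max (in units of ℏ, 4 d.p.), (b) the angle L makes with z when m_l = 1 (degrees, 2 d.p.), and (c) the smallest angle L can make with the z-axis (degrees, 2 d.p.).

|L|−L_z,max ≈ 0.4641ℏ; θ(m_l=1) ≈ 73.22°; θ_min ≈ 30.00°

|L| − L_z,max = (2√3 − 3)ℏ ≈ 0.4641ℏ.
For m_l = 1: cos θ = 1/√12, θ ≈ 73.22°.
cos θ_min = 3/√12, so θ_min ≈ 30.00°.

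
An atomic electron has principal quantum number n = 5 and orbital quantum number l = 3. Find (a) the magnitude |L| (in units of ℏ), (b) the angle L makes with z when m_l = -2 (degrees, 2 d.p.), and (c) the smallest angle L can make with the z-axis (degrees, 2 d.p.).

|L| = 2√3 ℏ ≈ 3.464ℏ; θ(m_l=-2) ≈ 125.26°; θ_min ≈ 30.00°

|L| = ℏ√(3·4) = 2√3 ℏ ≈ 3.464ℏ.
For m_l = -2: cos θ = -2/√12, θ ≈ 125.26°.
cos θ_min = 3/√12, so θ_min ≈ 30.00°.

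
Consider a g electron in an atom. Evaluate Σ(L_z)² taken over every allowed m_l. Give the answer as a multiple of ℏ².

G corresponds to l = 4.
The allowed m_l values are -4, -3, -2, -1, 0, 1, 2, 3, 4.
Σ m_l² = l(l+1)(2l+1)/3 = 4·5·9/3 = 60.

Σ(L_z)² = 60 ℏ²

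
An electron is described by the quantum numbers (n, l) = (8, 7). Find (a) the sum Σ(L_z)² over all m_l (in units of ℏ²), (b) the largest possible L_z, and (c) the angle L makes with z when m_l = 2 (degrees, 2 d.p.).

Σ m_l² = 280, so Σ(L_z)² = 280 ℏ².
L_z,max = lℏ = 7ℏ.
For m_l = 2: cos θ = 2/√56, θ ≈ 74.50°.

Σ(L_z)² = 280 ℏ²; L_z,max = 7ℏ; θ(m_l=2) ≈ 74.50°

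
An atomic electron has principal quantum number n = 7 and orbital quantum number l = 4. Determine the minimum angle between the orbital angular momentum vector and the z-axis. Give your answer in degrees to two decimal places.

|L| = √(l(l+1)) ℏ = 2√5 ℏ.
The smallest angle corresponds to the largest L_z, i.e. m_l = l = 4, giving L_z = 4ℏ.
cos θ_min = 4/√20, so θ_min ≈ 26.57°.

θ_min ≈ 26.57°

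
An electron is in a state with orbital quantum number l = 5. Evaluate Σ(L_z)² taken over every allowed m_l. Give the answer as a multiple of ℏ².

Σ(L_z)² = 110 ℏ²

The allowed m_l values are -5, -4, -3, -2, -1, 0, 1, 2, 3, 4, 5.
Summing m² from −5 to 5: Σ m_l² = 110.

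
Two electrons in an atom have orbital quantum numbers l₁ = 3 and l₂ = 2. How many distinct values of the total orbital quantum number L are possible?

The total orbital quantum number L ranges from |l₁ − l₂| to l₁ + l₂ in integer steps.
Allowed values: L = 1, 2, 3, 4, 5.
That is 5 values.

5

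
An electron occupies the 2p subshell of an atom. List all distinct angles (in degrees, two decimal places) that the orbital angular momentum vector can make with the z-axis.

θ ∈ {45.00°, 90.00°, 135.00°}

2p means n = 2, l = 1.
|L| = ℏ√(l(l+1)) = √2 ℏ.
cos θ = m_l/√2 for each m_l ∈ {-1, 0, 1}.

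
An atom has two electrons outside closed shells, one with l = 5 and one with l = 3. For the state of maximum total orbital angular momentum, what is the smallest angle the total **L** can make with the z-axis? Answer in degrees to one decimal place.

The total orbital quantum number L ranges from |l₁ − l₂| to l₁ + l₂ in integer steps.
L ∈ {2, 3, 4, 5, 6, 7, 8}.
The maximum is L = 8, with |L_tot| = ℏ√(8·9) = 6√2 ℏ.
The minimum angle with z is arccos(8/√72) ≈ 19.5°.

θ_min ≈ 19.5°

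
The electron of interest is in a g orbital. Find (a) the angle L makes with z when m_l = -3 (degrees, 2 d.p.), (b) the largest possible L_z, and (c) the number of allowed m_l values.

G corresponds to l = 4.
For m_l = -3: cos θ = -3/√20, θ ≈ 132.13°.
L_z,max = lℏ = 4ℏ.
There are 2l+1 = 9 values of m_l.

θ(m_l=-3) ≈ 132.13°; L_z,max = 4ℏ; 9 values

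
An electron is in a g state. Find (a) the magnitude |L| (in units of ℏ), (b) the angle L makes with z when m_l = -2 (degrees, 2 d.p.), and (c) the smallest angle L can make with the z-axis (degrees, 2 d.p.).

|L| = 2√5 ℏ ≈ 4.472ℏ; θ(m_l=-2) ≈ 116.57°; θ_min ≈ 26.57°

The letter g corresponds to l = 4.
|L| = ℏ√(4·5) = 2√5 ℏ ≈ 4.472ℏ.
For m_l = -2: cos θ = -2/√20, θ ≈ 116.57°.
cos θ_min = 4/√20, so θ_min ≈ 26.57°.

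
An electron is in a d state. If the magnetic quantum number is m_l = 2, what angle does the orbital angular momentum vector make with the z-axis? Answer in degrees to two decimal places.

For a d orbital, l = 2.
|L| = ℏ√(l(l+1)) = √6 ℏ.
L_z = m_l ℏ = 2ℏ.
cos θ = L_z/|L| = 2/√6, so θ ≈ 35.26°.

θ ≈ 35.26°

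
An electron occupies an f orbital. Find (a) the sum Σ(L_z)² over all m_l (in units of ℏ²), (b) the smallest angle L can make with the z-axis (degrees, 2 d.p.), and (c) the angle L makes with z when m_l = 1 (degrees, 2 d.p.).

Σ(L_z)² = 28 ℏ²; θ_min ≈ 30.00°; θ(m_l=1) ≈ 73.22°

An f state has l = 3.
Σ m_l² = 28, so Σ(L_z)² = 28 ℏ².
cos θ_min = 3/√12, so θ_min ≈ 30.00°.
For m_l = 1: cos θ = 1/√12, θ ≈ 73.22°.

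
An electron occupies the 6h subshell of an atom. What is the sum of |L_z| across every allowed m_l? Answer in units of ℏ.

Σ|L_z| = 30 ℏ

The 6h subshell has l = 5.
m_l ∈ {-5, -4, -3, -2, -1, 0, 1, 2, 3, 4, 5}.
Σ|m_l| = 2(1+2+…+5) = 30.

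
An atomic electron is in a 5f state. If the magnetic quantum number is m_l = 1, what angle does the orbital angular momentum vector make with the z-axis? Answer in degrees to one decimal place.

θ ≈ 73.2°

5f means n = 5, l = 3.
|L|² = l(l+1)ℏ² = 12ℏ², so |L| = 2√3 ℏ.
L_z = m_l ℏ = 1ℏ.
cos θ = L_z/|L| = 1/√12, so θ ≈ 73.2°.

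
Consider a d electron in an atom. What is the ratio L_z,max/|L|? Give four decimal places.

L_z,max/|L| = 0.8165

A d state has l = 2.
|L| = √6 ℏ ≈ 2.4495ℏ, while L_z,max = lℏ = 2ℏ.
L_z,max/|L| = 2/√6 = 0.8165.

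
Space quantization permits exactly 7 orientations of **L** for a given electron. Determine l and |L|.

2l + 1 = 7 ⇒ l = 3.
|L| = ℏ√(l(l+1)) = ℏ√(3·4) = 2√3 ℏ.

l = 3, |L| = 2√3 ℏ ≈ 3.464ℏ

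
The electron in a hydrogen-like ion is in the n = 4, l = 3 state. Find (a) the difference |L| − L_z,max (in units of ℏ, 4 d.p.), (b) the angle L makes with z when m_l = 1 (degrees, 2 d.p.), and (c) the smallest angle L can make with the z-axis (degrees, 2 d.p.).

|L|−L_z,max ≈ 0.4641ℏ; θ(m_l=1) ≈ 73.22°; θ_min ≈ 30.00°

|L| − L_z,max = (2√3 − 3)ℏ ≈ 0.4641ℏ.
For m_l = 1: cos θ = 1/√12, θ ≈ 73.22°.
cos θ_min = 3/√12, so θ_min ≈ 30.00°.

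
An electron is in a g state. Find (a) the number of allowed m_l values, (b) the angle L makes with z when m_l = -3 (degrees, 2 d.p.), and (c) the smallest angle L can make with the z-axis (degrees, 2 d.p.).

For a g orbital, l = 4.
There are 2l+1 = 9 values of m_l.
For m_l = -3: cos θ = -3/√20, θ ≈ 132.13°.
cos θ_min = 4/√20, so θ_min ≈ 26.57°.

9 values; θ(m_l=-3) ≈ 132.13°; θ_min ≈ 26.57°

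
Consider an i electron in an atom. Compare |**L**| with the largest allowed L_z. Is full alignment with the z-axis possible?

No: L_z,max = 6ℏ < |L| = √42 ℏ ≈ 6.481ℏ

An i state has l = 6.
|L| = √42 ℏ ≈ 6.4807ℏ, while L_z,max = lℏ = 6ℏ.
Since |L| > L_z,max, the vector can never point exactly along z; the closest it comes is θ_min = arccos(6/√42) ≈ 22.2°.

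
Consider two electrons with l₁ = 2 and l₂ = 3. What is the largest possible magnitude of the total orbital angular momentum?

L runs from |2 − 3| = 1 to 2 + 3 = 5.
So L can be 1, 2, 3, 4, 5.
The largest magnitude corresponds to L = 5: |L_tot| = ℏ√(5·6) = √30 ℏ.

|L_tot|_max = √30 ℏ ≈ 5.477ℏ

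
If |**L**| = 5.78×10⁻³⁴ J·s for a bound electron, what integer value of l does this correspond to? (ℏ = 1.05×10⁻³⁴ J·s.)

l = 5

Dividing by ℏ: |L|/ℏ ≈ 5.505.
l(l+1) ≈ 5.505² ≈ 30.30, so l = 5.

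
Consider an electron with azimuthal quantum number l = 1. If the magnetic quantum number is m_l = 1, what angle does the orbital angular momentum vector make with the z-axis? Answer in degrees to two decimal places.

θ ≈ 45.00°

|L|² = l(l+1)ℏ² = 2ℏ², so |L| = √2 ℏ.
L_z = m_l ℏ = 1ℏ.
cos θ = L_z/|L| = 1/√2, so θ ≈ 45.00°.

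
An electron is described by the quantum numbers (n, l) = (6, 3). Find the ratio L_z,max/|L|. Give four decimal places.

L_z,max/|L| = 0.8660

|L| = 2√3 ℏ ≈ 3.4641ℏ, while L_z,max = lℏ = 3ℏ.
L_z,max/|L| = 3/√12 = 0.8660.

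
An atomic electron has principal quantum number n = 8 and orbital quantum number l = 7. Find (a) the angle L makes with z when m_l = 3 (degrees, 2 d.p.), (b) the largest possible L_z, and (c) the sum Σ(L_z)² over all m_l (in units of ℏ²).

For m_l = 3: cos θ = 3/√56, θ ≈ 66.37°.
L_z,max = lℏ = 7ℏ.
Σ m_l² = 280, so Σ(L_z)² = 280 ℏ².

θ(m_l=3) ≈ 66.37°; L_z,max = 7ℏ; Σ(L_z)² = 280 ℏ²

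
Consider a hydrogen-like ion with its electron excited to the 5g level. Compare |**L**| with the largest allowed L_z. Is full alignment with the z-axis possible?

No: L_z,max = 4ℏ < |L| = 2√5 ℏ ≈ 4.472ℏ

The 5g level has l = 4.
|L| = 2√5 ℏ ≈ 4.4721ℏ, while L_z,max = lℏ = 4ℏ.
Since |L| > L_z,max, the vector can never point exactly along z; the closest it comes is θ_min = arccos(4/√20) ≈ 26.6°.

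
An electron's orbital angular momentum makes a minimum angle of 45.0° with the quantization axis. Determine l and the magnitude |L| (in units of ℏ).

l = 1, |L| = √2 ℏ ≈ 1.414ℏ

cos²θ_min = l/(l+1) = 0.5000.
Solving: l = 1.
Then |L| = ℏ√(1·2) = √2 ℏ.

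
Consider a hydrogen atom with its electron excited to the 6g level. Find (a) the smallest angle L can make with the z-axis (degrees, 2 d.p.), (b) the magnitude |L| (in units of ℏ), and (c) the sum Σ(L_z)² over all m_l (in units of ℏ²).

θ_min ≈ 26.57°; |L| = 2√5 ℏ ≈ 4.472ℏ; Σ(L_z)² = 60 ℏ²

The 6g level has l = 4.
cos θ_min = 4/√20, so θ_min ≈ 26.57°.
|L| = ℏ√(4·5) = 2√5 ℏ ≈ 4.472ℏ.
Σ m_l² = 60, so Σ(L_z)² = 60 ℏ².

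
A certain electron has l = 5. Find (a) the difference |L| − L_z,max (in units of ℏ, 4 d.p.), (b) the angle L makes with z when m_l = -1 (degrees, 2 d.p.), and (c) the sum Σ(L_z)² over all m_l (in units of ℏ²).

|L| − L_z,max = (√30 − 5)ℏ ≈ 0.4772ℏ.
For m_l = -1: cos θ = -1/√30, θ ≈ 100.52°.
Σ m_l² = 110, so Σ(L_z)² = 110 ℏ².

|L|−L_z,max ≈ 0.4772ℏ; θ(m_l=-1) ≈ 100.52°; Σ(L_z)² = 110 ℏ²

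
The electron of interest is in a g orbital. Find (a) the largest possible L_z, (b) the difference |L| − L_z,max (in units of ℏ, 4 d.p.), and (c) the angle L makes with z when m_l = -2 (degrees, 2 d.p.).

L_z,max = 4ℏ; |L|−L_z,max ≈ 0.4721ℏ; θ(m_l=-2) ≈ 116.57°

For a g orbital, l = 4.
L_z,max = lℏ = 4ℏ.
|L| − L_z,max = (2√5 − 4)ℏ ≈ 0.4721ℏ.
For m_l = -2: cos θ = -2/√20, θ ≈ 116.57°.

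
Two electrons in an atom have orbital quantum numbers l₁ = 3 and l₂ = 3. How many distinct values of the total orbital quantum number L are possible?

L runs from |3 − 3| = 0 to 3 + 3 = 6.
So L can be 0, 1, 2, 3, 4, 5, 6.
That is 7 values.

7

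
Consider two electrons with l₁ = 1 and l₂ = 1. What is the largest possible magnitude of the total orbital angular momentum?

L runs from |1 − 1| = 0 to 1 + 1 = 2.
So L can be 0, 1, 2.
The largest magnitude corresponds to L = 2: |L_tot| = ℏ√(2·3) = √6 ℏ.

|L_tot|_max = √6 ℏ ≈ 2.449ℏ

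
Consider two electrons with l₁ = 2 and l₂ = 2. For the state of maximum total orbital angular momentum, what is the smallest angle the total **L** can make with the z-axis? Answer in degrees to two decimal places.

θ_min ≈ 26.57°

L runs from |2 − 2| = 0 to 2 + 2 = 4.
Allowed values: L = 0, 1, 2, 3, 4.
The maximum is L = 4, with |L_tot| = ℏ√(4·5) = 2√5 ℏ.
The minimum angle with z is arccos(4/√20) ≈ 26.57°.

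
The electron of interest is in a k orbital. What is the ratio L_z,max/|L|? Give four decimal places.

K corresponds to l = 7.
|L| = 2√14 ℏ ≈ 7.4833ℏ, while L_z,max = lℏ = 7ℏ.
L_z,max/|L| = 7/√56 = 0.9354.

L_z,max/|L| = 0.9354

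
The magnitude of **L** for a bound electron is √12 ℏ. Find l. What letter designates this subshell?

|L| = ℏ√(l(l+1)), so l(l+1) = 12.
Solving: l = 3.

l = 3 (f orbital)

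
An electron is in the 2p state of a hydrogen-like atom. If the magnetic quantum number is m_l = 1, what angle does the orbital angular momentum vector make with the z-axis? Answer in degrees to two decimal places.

2p means n = 2, l = 1.
|L| = √(l(l+1)) ℏ = √2 ℏ.
L_z = m_l ℏ = 1ℏ.
cos θ = L_z/|L| = 1/√2, so θ ≈ 45.00°.

θ ≈ 45.00°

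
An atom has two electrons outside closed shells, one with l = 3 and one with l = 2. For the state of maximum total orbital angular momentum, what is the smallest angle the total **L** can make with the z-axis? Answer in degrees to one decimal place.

Angular momentum addition gives L = |l₁ − l₂|, …, l₁ + l₂.
So L can be 1, 2, 3, 4, 5.
The maximum is L = 5, with |L_tot| = ℏ√(5·6) = √30 ℏ.
The minimum angle with z is arccos(5/√30) ≈ 24.1°.

θ_min ≈ 24.1°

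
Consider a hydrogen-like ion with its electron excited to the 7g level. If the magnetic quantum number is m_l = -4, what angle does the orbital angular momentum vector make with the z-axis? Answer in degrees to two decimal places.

θ ≈ 153.43°

The 7g level has l = 4.
|L| = √(l(l+1)) ℏ = 2√5 ℏ.
L_z = m_l ℏ = −4ℏ.
cos θ = L_z/|L| = -4/√20, so θ ≈ 153.43°.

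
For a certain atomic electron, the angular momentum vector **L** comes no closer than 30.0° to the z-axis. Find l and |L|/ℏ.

l = 3, |L| = 2√3 ℏ ≈ 3.464ℏ

cos²θ_min = l/(l+1) = 0.7500.
l = cos²θ/sin²θ ≈ 3.
Then |L| = ℏ√(3·4) = 2√3 ℏ.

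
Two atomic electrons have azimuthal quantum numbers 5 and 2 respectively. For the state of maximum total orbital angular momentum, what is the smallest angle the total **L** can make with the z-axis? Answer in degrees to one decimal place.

θ_min ≈ 20.7°

The total orbital quantum number L ranges from |l₁ − l₂| to l₁ + l₂ in integer steps.
Allowed values: L = 3, 4, 5, 6, 7.
The maximum is L = 7, with |L_tot| = ℏ√(7·8) = 2√14 ℏ.
The minimum angle with z is arccos(7/√56) ≈ 20.7°.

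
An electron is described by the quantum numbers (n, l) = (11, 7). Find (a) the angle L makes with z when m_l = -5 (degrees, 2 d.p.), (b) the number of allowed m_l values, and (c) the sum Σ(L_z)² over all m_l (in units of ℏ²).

θ(m_l=-5) ≈ 131.92°; 15 values; Σ(L_z)² = 280 ℏ²

For m_l = -5: cos θ = -5/√56, θ ≈ 131.92°.
There are 2l+1 = 15 values of m_l.
Σ m_l² = 280, so Σ(L_z)² = 280 ℏ².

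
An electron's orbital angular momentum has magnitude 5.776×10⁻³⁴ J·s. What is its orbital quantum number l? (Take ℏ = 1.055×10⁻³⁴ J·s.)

|L|/ℏ = (5.776×10⁻³⁴)/(1.055×10⁻³⁴) ≈ 5.475.
l(l+1) ≈ 5.475² ≈ 29.97, so l = 5.

l = 5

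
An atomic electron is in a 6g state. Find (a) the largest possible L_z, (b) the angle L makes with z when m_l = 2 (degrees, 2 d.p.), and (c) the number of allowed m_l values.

6g means n = 6, l = 4.
L_z,max = lℏ = 4ℏ.
For m_l = 2: cos θ = 2/√20, θ ≈ 63.43°.
There are 2l+1 = 9 values of m_l.

L_z,max = 4ℏ; θ(m_l=2) ≈ 63.43°; 9 values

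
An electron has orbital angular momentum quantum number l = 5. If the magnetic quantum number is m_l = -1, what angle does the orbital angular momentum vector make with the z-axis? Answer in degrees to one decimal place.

θ ≈ 100.5°

|L| = √(l(l+1)) ℏ = √30 ℏ.
L_z = m_l ℏ = −1ℏ.
cos θ = L_z/|L| = -1/√30, so θ ≈ 100.5°.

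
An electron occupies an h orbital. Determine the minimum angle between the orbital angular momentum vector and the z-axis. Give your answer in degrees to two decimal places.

For an h orbital, l = 5.
|L|² = l(l+1)ℏ² = 30ℏ², so |L| = √30 ℏ.
The smallest angle corresponds to the largest L_z, i.e. m_l = l = 5, giving L_z = 5ℏ.
cos θ_min = 5/√30, so θ_min ≈ 24.09°.

θ_min ≈ 24.09°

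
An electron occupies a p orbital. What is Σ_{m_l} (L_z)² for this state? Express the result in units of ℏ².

Σ(L_z)² = 2 ℏ²

The letter p corresponds to l = 1.
The allowed m_l values are -1, 0, 1.
Σ m_l² = l(l+1)(2l+1)/3 = 1·2·3/3 = 2.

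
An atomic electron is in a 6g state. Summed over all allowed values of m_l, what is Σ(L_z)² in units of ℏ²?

Σ(L_z)² = 60 ℏ²

The 6g subshell has l = 4.
m_l runs from −4 to 4, i.e. {-4, -3, -2, -1, 0, 1, 2, 3, 4}.
Σ m_l² = 2·(1 + 4 + 9 + 16) = 60.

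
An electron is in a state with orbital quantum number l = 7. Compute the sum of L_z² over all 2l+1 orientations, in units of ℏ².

Σ(L_z)² = 280 ℏ²

The allowed m_l values are -7, -6, -5, -4, -3, -2, -1, 0, 1, 2, 3, 4, 5, 6, 7.
Summing m² from −7 to 7: Σ m_l² = 280.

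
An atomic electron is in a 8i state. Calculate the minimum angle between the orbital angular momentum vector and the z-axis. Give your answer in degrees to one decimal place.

For 8i, l = 6.
|L| = ℏ√(l(l+1)) = √42 ℏ.
The smallest angle corresponds to the largest L_z, i.e. m_l = l = 6, giving L_z = 6ℏ.
cos θ_min = 6/√42, so θ_min ≈ 22.2°.

θ_min ≈ 22.2°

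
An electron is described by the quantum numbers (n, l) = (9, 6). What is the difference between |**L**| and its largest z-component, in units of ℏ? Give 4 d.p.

|L| − L_z,max ≈ 0.4807ℏ

|L| = √42 ℏ ≈ 6.4807ℏ, while L_z,max = lℏ = 6ℏ.
The difference is (√42 − 6)ℏ ≈ 0.4807ℏ.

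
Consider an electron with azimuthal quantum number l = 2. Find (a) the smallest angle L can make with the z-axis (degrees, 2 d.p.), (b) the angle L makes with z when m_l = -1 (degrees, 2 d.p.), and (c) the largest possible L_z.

θ_min ≈ 35.26°; θ(m_l=-1) ≈ 114.09°; L_z,max = 2ℏ

cos θ_min = 2/√6, so θ_min ≈ 35.26°.
For m_l = -1: cos θ = -1/√6, θ ≈ 114.09°.
L_z,max = lℏ = 2ℏ.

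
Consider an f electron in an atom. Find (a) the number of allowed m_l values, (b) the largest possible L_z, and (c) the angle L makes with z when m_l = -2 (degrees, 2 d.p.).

For an f orbital, l = 3.
There are 2l+1 = 7 values of m_l.
L_z,max = lℏ = 3ℏ.
For m_l = -2: cos θ = -2/√12, θ ≈ 125.26°.

7 values; L_z,max = 3ℏ; θ(m_l=-2) ≈ 125.26°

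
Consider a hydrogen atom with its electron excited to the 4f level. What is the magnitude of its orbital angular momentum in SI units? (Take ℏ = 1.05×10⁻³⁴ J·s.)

|L| = 3.64×10⁻³⁴ J·s

The 4f level has l = 3.
|L| = ℏ√(l(l+1)) = ℏ√(3·4) = 2√3 ℏ
Numerically, |L| = 3.464 × (1.05×10⁻³⁴ J·s) = 3.64×10⁻³⁴ J·s.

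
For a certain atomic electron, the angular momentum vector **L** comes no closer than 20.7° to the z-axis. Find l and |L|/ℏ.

cos θ_min = l/√(l(l+1)) = √(l/(l+1)), so l/(l+1) = cos²(20.7°) = 0.8751.
Solving: l = 7.
Then |L| = ℏ√(7·8) = 2√14 ℏ.

l = 7, |L| = 2√14 ℏ ≈ 7.483ℏ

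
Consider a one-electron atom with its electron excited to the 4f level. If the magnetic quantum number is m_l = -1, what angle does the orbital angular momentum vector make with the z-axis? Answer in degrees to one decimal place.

θ ≈ 106.8°

The 4f level has l = 3.
|L| = ℏ√(l(l+1)) = 2√3 ℏ.
L_z = m_l ℏ = −1ℏ.
cos θ = L_z/|L| = -1/√12, so θ ≈ 106.8°.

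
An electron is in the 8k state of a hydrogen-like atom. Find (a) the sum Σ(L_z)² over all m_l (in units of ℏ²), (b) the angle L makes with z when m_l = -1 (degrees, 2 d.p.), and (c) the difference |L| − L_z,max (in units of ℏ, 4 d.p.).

The 8k subshell has l = 7.
Σ m_l² = 280, so Σ(L_z)² = 280 ℏ².
For m_l = -1: cos θ = -1/√56, θ ≈ 97.68°.
|L| − L_z,max = (2√14 − 7)ℏ ≈ 0.4833ℏ.

Σ(L_z)² = 280 ℏ²; θ(m_l=-1) ≈ 97.68°; |L|−L_z,max ≈ 0.4833ℏ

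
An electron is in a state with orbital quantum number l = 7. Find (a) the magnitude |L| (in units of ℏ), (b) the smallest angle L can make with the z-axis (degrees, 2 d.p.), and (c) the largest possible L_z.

|L| = ℏ√(7·8) = 2√14 ℏ ≈ 7.483ℏ.
cos θ_min = 7/√56, so θ_min ≈ 20.70°.
L_z,max = lℏ = 7ℏ.

|L| = 2√14 ℏ ≈ 7.483ℏ; θ_min ≈ 20.70°; L_z,max = 7ℏ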